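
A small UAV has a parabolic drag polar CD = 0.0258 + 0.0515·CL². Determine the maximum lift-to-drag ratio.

For CD = CD0 + K·CL², (L/D)max occurs at CL* = √(CD0/K) and equals 1/(2√(K·CD0)).
(L/D)max = 1/(2√(0.0515 × 0.0258)) = 1/(2 × 0.03645) = 13.7

(L/D)max = 13.7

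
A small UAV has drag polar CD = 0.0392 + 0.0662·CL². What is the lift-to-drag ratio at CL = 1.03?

CD = 0.0392 + 0.0662 × 1.03² = 0.1094
L/D = CL/CD = 1.03 / 0.1094 = 9.41

L/D = 9.41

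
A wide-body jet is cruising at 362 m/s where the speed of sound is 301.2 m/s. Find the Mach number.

M = v/a = 362 / 301.2 = 1.2

M = 1.2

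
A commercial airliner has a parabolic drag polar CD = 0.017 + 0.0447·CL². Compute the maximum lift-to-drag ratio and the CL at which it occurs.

For CD = CD0 + K·CL², (L/D)max occurs at CL* = √(CD0/K) and equals 1/(2√(K·CD0)).
(L/D)max = 1/(2√(0.0447 × 0.017)) = 1/(2 × 0.02757) = 18.1
CL* = √(0.017/0.0447) = 0.617

(L/D)max = 18.1, at CL = 0.617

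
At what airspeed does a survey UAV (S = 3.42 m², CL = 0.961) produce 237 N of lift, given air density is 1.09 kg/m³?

v = 11.5 m/s

L = ½ρv²S·CL ⇒ v = √(2L/(ρ·S·CL))
v = √(2 × 237 / (1.09 × 3.42 × 0.961)) = √132.3 = 11.5 m/s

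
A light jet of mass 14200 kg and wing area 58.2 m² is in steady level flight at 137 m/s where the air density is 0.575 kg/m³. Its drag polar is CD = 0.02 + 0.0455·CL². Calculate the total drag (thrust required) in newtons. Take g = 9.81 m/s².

In steady level flight, lift balances weight: W = mg = 14200 × 9.81 = 1.393×10^5 N.
Dynamic pressure q = 0.5 × 0.575 × 137² = 5396 Pa.
Required CL = L/(qS) = 1.393×10^5/(5396·58.2) = 0.4436.
CD = 0.02 + 0.0455 × 0.4436² = 0.02895.
D = q·S·CD = 5396 × 58.2 × 0.02895 = 9092 N

D = 9090 N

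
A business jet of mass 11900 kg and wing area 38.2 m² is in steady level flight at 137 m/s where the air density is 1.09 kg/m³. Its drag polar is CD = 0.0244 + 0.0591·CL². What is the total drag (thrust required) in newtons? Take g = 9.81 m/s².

D = 11600 N

Level flight ⇒ L = W = m·g = 11900 × 9.81 = 1.1674×10^5 N.
q = ½ρv² = ½ × 1.09 × 137² = 10230 Pa.
Required CL = L/(qS) = 1.1674×10^5/(10230·38.2) = 0.2988.
CD = 0.0244 + 0.0591 × 0.2988² = 0.02967.
D = q·S·CD = 10230 × 38.2 × 0.02967 = 11600 N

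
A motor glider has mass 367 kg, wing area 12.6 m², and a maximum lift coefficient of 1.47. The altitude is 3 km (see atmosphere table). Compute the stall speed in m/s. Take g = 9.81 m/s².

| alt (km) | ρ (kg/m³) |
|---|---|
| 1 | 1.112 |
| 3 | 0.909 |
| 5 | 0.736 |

V_stall = 20.7 m/s

At 3 km, from the table: ρ = 0.909 kg/m³.
Stall occurs when L = W at CL,max. W = mg = 367 × 9.81 = 3600 N.
V_stall = √(2W/(ρ·S·CL,max)) = √(2 × 3600 / (0.909 × 12.6 × 1.47))
V_stall = √427.7 = 20.7 m/s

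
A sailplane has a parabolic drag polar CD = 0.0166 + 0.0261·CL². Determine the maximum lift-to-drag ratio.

For CD = CD0 + K·CL², (L/D)max occurs at CL* = √(CD0/K) and equals 1/(2√(K·CD0)).
(L/D)max = 1/(2√(0.0261 × 0.0166)) = 1/(2 × 0.02081) = 24

(L/D)max = 24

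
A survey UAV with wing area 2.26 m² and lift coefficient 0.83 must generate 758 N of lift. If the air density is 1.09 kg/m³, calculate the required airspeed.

L = ½ρv²S·CL ⇒ v = √(2L/(ρ·S·CL))
v = √(2 × 758 / (1.09 × 2.26 × 0.83)) = √741.5 = 27.2 m/s

v = 27.2 m/s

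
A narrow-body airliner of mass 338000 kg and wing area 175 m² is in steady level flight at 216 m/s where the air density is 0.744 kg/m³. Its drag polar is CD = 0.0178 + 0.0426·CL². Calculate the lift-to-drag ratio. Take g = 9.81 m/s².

L/D = 15.9

Level flight ⇒ L = W = m·g = 338000 × 9.81 = 3.3158×10^6 N.
Dynamic pressure q = 0.5 × 0.744 × 216² = 17360 Pa.
CL = 2W/(ρv²S) = 2×3.3158×10^6/(0.744×216²×175) = 1.092.
CD = 0.0178 + 0.0426 × 1.092² = 0.06857.
L/D = CL/CD = 1.092 / 0.06857 = 15.9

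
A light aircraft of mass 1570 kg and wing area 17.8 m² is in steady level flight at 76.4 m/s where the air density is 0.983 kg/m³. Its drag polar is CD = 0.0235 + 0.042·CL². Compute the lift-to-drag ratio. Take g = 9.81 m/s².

L/D = 11

In steady level flight, lift balances weight: W = mg = 1570 × 9.81 = 15402 N.
q = ½ρv² = ½ × 0.983 × 76.4² = 2869 Pa.
CL = 2W/(ρv²S) = 2×15402/(0.983×76.4²×17.8) = 0.3016.
CD = 0.0235 + 0.042 × 0.3016² = 0.02732.
L/D = CL/CD = 0.3016 / 0.02732 = 11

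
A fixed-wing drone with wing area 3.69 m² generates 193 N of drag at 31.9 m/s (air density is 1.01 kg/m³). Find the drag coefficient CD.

From D = ½ρv²S·CD, rearranging gives CD = 2D/(ρv²S).
CD = 2 × 193 / (1.01 × 31.9² × 3.69) = 0.102

CD = 0.102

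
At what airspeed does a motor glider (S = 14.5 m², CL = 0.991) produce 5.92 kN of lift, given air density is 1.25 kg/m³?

v = 25.7 m/s

L = ½ρv²S·CL ⇒ v = √(2L/(ρ·S·CL))
v = √(2 × 5920 / (1.25 × 14.5 × 0.991)) = √659.2 = 25.7 m/s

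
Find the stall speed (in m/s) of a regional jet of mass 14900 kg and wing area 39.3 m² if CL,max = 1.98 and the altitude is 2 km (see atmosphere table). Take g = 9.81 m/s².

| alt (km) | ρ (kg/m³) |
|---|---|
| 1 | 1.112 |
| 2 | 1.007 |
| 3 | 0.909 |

At 2 km, from the table: ρ = 1.007 kg/m³.
At stall, lift equals weight: L = W = m·g = 14900 × 9.81 = 1.462×10^5 N.
V_stall = √(2W/(ρ·S·CL,max)) = √(2 × 1.462×10^5 / (1.007 × 39.3 × 1.98))
V_stall = √3731 = 61.1 m/s

V_stall = 61.1 m/s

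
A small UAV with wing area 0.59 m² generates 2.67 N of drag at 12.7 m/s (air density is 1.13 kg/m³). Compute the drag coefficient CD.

From D = ½ρv²S·CD, rearranging gives CD = 2D/(ρv²S).
CD = 2 × 2.67 / (1.13 × 12.7² × 0.59) = 0.0497

CD = 0.0497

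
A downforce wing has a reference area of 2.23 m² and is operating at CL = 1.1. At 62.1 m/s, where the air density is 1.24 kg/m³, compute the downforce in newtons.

Dynamic pressure q = ½ρv² = ½ × 1.24 × 62.1² = 2391 Pa.
L = q·S·CL = 2391 × 2.23 × 1.1 = 5870 N ≈ 5.87 kN

L = 5870 N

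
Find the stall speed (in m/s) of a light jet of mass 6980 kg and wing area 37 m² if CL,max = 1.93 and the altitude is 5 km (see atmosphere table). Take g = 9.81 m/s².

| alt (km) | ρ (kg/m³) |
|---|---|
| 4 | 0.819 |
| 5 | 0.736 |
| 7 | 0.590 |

V_stall = 51 m/s

At 5 km, from the table: ρ = 0.736 kg/m³.
Stall occurs when L = W at CL,max. W = mg = 6980 × 9.81 = 68470 N.
V_stall = √(2W/(ρ·S·CL,max)) = √(2 × 68470 / (0.736 × 37 × 1.93))
V_stall = √2606 = 51 m/s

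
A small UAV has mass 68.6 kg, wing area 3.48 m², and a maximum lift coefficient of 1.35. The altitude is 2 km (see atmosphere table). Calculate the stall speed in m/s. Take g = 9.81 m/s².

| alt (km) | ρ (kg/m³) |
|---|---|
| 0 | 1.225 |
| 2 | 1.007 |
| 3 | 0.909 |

V_stall = 16.9 m/s

At 2 km, from the table: ρ = 1.007 kg/m³.
Weight W = mg = 68.6 × 9.81 = 673 N.
V_stall = √(2W/(ρ·S·CL,max)) = √(2 × 673 / (1.007 × 3.48 × 1.35))
V_stall = √284.5 = 16.9 m/s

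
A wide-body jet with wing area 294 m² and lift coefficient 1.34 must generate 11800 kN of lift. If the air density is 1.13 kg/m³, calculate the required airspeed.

L = ½ρv²S·CL ⇒ v = √(2L/(ρ·S·CL))
v = √(2 × 1.18×10^7 / (1.13 × 294 × 1.34)) = √53010 = 230 m/s

v = 230 m/s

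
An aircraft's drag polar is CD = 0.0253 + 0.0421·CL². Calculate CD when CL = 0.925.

CD = 0.0613

CD = 0.0253 + 0.0421 × 0.925² = 0.0253 + 0.03602 = 0.0613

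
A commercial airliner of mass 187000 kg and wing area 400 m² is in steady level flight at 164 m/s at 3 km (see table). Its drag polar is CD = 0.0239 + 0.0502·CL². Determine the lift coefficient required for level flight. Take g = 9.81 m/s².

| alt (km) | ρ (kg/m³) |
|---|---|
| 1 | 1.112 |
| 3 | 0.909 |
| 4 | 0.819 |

CL = 0.375

At 3 km, from the table: ρ = 0.909 kg/m³.
Level flight ⇒ L = W = m·g = 187000 × 9.81 = 1.8345×10^6 N.
q = ½ρv² = ½ × 0.909 × 164² = 12220 Pa.
CL = 2W/(ρv²S) = 2×1.8345×10^6/(0.909×164²×400) = 0.3752.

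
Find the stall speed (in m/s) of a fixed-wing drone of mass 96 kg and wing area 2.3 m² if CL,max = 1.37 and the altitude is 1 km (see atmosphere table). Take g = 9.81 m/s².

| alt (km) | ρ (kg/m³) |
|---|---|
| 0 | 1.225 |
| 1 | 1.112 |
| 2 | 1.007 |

V_stall = 23.2 m/s

At 1 km, from the table: ρ = 1.112 kg/m³.
At stall, lift equals weight: L = W = m·g = 96 × 9.81 = 941.8 N.
From L = ½ρV²S·CL,max = W: V_stall = √(2W/(ρSCL,max)) = √(2·941.8/(1.112·2.3·1.37))
V_stall = √537.5 = 23.2 m/s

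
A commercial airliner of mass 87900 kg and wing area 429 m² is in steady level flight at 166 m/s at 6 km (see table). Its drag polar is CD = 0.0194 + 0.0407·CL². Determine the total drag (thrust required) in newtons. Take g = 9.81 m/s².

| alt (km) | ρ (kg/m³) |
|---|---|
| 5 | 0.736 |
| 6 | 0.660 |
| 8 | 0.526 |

At 6 km, from the table: ρ = 0.660 kg/m³.
Weight W = mg = 87900 × 9.81 = 8.623×10^5 N; in level flight L = W.
q = ½ρv² = ½ × 0.66 × 166² = 9093 Pa.
Required CL = L/(qS) = 8.623×10^5/(9093·429) = 0.221.
CD = 0.0194 + 0.0407 × 0.221² = 0.02139.
D = q·S·CD = 9093 × 429 × 0.02139 = 83440 N

D = 83400 N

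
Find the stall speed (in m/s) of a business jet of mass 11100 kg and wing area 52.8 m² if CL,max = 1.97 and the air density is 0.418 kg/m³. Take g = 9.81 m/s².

V_stall = 70.8 m/s

At stall, lift equals weight: L = W = m·g = 11100 × 9.81 = 1.089×10^5 N.
From L = ½ρV²S·CL,max = W: V_stall = √(2W/(ρSCL,max)) = √(2·1.089×10^5/(0.418·52.8·1.97))
V_stall = √5009 = 70.8 m/s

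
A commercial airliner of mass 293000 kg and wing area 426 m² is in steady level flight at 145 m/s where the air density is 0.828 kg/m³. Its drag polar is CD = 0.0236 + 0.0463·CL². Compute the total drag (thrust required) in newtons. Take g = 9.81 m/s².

In steady level flight, lift balances weight: W = mg = 293000 × 9.81 = 2.8743×10^6 N.
Dynamic pressure q = 0.5 × 0.828 × 145² = 8704 Pa.
CL = W/(q·S) = 2.8743×10^6 / (8704 × 426) = 0.7752.
CD = 0.0236 + 0.0463 × 0.7752² = 0.05142.
D = q·S·CD = 8704 × 426 × 0.05142 = 1.907×10^5 N

D = 1.91×10^5 N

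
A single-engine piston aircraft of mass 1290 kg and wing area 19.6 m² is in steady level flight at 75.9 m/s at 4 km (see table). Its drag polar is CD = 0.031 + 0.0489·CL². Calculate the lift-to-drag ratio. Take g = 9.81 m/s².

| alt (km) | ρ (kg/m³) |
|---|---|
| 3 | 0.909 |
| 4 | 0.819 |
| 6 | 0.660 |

At 4 km, from the table: ρ = 0.819 kg/m³.
Level flight ⇒ L = W = m·g = 1290 × 9.81 = 12655 N.
Dynamic pressure q = 0.5 × 0.819 × 75.9² = 2359 Pa.
CL = 2W/(ρv²S) = 2×12655/(0.819×75.9²×19.6) = 0.2737.
CD = 0.031 + 0.0489 × 0.2737² = 0.03466.
L/D = CL/CD = 0.2737 / 0.03466 = 7.9

L/D = 7.9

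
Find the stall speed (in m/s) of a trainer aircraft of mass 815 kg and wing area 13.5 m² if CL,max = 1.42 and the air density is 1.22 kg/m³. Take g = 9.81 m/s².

At stall, lift equals weight: L = W = m·g = 815 × 9.81 = 7995 N.
From L = ½ρV²S·CL,max = W: V_stall = √(2W/(ρSCL,max)) = √(2·7995/(1.22·13.5·1.42))
V_stall = √683.7 = 26.1 m/s

V_stall = 26.1 m/s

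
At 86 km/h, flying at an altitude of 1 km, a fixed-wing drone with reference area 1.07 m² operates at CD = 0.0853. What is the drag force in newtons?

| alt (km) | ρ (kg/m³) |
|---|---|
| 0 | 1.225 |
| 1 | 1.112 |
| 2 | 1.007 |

At 1 km, from the table: ρ = 1.112 kg/m³.
Convert speed: v = 86 km/h ÷ 3.6 = 23.89 m/s.
D = ½ρv²S·CD = ½ × 1.112 × 23.89² × 1.07 × 0.0853 = 29 N

D = 29 N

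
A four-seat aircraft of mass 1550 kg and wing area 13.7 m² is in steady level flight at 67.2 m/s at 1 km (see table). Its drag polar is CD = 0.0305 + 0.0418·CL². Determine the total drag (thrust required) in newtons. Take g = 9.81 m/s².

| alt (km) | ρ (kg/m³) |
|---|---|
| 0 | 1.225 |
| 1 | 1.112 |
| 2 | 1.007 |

D = 1330 N

At 1 km, from the table: ρ = 1.112 kg/m³.
Level flight ⇒ L = W = m·g = 1550 × 9.81 = 15206 N.
q = ½ρv² = ½ × 1.112 × 67.2² = 2511 Pa.
CL = W/(q·S) = 15206 / (2511 × 13.7) = 0.442.
CD = 0.0305 + 0.0418 × 0.442² = 0.03867.
D = q·S·CD = 2511 × 13.7 × 0.03867 = 1330 N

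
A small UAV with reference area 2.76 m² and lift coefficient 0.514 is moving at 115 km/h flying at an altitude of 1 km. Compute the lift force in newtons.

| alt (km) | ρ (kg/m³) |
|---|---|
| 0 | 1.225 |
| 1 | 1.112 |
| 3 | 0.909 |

At 1 km, from the table: ρ = 1.112 kg/m³.
Convert speed: v = 115 km/h ÷ 3.6 = 31.94 m/s.
L = ½ρv²S·CL = ½ × 1.112 × 31.94² × 2.76 × 0.514 = 805 N

L = 805 N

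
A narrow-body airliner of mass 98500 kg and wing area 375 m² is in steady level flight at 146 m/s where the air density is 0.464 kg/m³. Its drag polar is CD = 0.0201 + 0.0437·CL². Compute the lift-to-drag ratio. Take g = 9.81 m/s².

L/D = 16.3

Level flight ⇒ L = W = m·g = 98500 × 9.81 = 9.6628×10^5 N.
Dynamic pressure q = 0.5 × 0.464 × 146² = 4945 Pa.
Required CL = L/(qS) = 9.6628×10^5/(4945·375) = 0.5211.
CD = 0.0201 + 0.0437 × 0.5211² = 0.03196.
L/D = CL/CD = 0.5211 / 0.03196 = 16.3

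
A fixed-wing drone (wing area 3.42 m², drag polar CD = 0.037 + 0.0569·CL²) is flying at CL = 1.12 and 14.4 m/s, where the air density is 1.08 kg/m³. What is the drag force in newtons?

D = 41.5 N

CD = 0.037 + 0.0569 × 1.12² = 0.1084
D = ½ρv²S·CD = ½ × 1.08 × 14.4² × 3.42 × 0.1084 = 41.5 N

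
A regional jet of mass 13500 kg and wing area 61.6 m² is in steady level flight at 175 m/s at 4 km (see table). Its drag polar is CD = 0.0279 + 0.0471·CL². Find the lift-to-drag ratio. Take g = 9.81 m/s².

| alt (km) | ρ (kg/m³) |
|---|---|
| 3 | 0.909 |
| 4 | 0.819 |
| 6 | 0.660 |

L/D = 5.85

At 4 km, from the table: ρ = 0.819 kg/m³.
In steady level flight, lift balances weight: W = mg = 13500 × 9.81 = 1.3244×10^5 N.
q = ½ρv² = ½ × 0.819 × 175² = 12540 Pa.
CL = W/(q·S) = 1.3244×10^5 / (12540 × 61.6) = 0.1714.
CD = 0.0279 + 0.0471 × 0.1714² = 0.02928.
L/D = CL/CD = 0.1714 / 0.02928 = 5.85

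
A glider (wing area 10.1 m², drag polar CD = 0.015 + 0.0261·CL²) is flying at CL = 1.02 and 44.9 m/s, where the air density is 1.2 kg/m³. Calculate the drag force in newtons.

D = 515 N

CD = 0.015 + 0.0261 × 1.02² = 0.04215
D = ½ρv²S·CD = ½ × 1.2 × 44.9² × 10.1 × 0.04215 = 515 N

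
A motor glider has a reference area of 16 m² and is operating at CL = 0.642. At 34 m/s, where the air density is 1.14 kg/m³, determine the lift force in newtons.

L = 6770 N

Dynamic pressure q = ½ρv² = ½ × 1.14 × 34² = 658.9 Pa.
L = q·S·CL = 658.9 × 16 × 0.642 = 6770 N ≈ 6.77 kN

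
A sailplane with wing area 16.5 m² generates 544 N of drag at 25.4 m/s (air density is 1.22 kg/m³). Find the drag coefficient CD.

From D = ½ρv²S·CD, rearranging gives CD = 2D/(ρv²S).
CD = 2 × 544 / (1.22 × 25.4² × 16.5) = 0.0838

CD = 0.0838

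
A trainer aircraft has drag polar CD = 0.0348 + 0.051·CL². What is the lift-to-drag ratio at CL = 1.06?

CD = 0.0348 + 0.051 × 1.06² = 0.0921
L/D = CL/CD = 1.06 / 0.0921 = 11.5

L/D = 11.5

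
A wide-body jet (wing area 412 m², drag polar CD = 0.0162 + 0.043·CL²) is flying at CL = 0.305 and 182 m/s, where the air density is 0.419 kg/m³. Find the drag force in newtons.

D = 57800 N

CD = 0.0162 + 0.043 × 0.305² = 0.0202
D = ½ρv²S·CD = ½ × 0.419 × 182² × 412 × 0.0202 = 57800 N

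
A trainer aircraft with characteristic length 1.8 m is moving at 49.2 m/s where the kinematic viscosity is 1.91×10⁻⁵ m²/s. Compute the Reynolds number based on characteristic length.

Re = v·c/ν = 49.2 × 1.8 / (1.91×10⁻⁵) = 4.64×10^6

Re = 4.64×10^6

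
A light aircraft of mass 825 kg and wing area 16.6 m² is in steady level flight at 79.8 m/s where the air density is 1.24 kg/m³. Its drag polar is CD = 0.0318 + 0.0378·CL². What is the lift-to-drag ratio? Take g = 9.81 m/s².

In steady level flight, lift balances weight: W = mg = 825 × 9.81 = 8093.2 N.
q = ½ρv² = ½ × 1.24 × 79.8² = 3948 Pa.
CL = W/(q·S) = 8093.2 / (3948 × 16.6) = 0.1235.
CD = 0.0318 + 0.0378 × 0.1235² = 0.03238.
L/D = CL/CD = 0.1235 / 0.03238 = 3.81

L/D = 3.81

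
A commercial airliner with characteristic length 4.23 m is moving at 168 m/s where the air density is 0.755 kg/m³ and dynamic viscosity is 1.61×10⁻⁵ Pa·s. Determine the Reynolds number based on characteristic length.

Re = ρ·v·c/μ = 0.755 × 168 × 4.23 / (1.61×10⁻⁵) = 3.33×10^7

Re = 3.33×10^7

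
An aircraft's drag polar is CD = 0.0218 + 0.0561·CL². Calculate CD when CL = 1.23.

CD = 0.0218 + 0.0561 × 1.23² = 0.0218 + 0.08487 = 0.107

CD = 0.107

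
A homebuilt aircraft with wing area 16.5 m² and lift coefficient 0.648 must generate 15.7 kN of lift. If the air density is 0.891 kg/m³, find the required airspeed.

v = 57.4 m/s

L = ½ρv²S·CL ⇒ v = √(2L/(ρ·S·CL))
v = √(2 × 15700 / (0.891 × 16.5 × 0.648)) = √3296 = 57.4 m/s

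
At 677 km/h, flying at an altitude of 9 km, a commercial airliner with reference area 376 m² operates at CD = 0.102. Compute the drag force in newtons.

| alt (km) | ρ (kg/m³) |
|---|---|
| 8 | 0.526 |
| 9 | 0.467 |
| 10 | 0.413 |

D = 3.17×10^5 N

At 9 km, from the table: ρ = 0.467 kg/m³.
Convert speed: v = 677 km/h ÷ 3.6 = 188.1 m/s.
D = ½ρv²S·CD = ½ × 0.467 × 188.1² × 376 × 0.102 = 3.17×10^5 N ≈ 317 kN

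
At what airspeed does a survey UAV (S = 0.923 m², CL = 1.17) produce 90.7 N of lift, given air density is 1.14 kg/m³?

v = 12.1 m/s

L = ½ρv²S·CL ⇒ v = √(2L/(ρ·S·CL))
v = √(2 × 90.7 / (1.14 × 0.923 × 1.17)) = √147.3 = 12.1 m/s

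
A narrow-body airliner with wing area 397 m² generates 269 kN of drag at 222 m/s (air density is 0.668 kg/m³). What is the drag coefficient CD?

CD = 0.0412

From D = ½ρv²S·CD, rearranging gives CD = 2D/(ρv²S).
CD = 2 × 2.69×10^5 / (0.668 × 222² × 397) = 0.0412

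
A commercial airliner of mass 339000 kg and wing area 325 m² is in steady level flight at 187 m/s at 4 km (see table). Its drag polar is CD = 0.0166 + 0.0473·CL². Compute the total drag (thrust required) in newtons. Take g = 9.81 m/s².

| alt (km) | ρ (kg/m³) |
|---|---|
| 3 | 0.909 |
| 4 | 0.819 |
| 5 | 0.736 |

At 4 km, from the table: ρ = 0.819 kg/m³.
In steady level flight, lift balances weight: W = mg = 339000 × 9.81 = 3.3256×10^6 N.
Dynamic pressure q = 0.5 × 0.819 × 187² = 14320 Pa.
CL = 2W/(ρv²S) = 2×3.3256×10^6/(0.819×187²×325) = 0.7146.
CD = 0.0166 + 0.0473 × 0.7146² = 0.04075.
D = q·S·CD = 14320 × 325 × 0.04075 = 1.897×10^5 N

D = 1.9×10^5 N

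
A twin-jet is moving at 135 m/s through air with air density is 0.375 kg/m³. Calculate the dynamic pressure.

q = 3420 Pa

q = ½ρv² = ½ × 0.375 × 135² = 3420 Pa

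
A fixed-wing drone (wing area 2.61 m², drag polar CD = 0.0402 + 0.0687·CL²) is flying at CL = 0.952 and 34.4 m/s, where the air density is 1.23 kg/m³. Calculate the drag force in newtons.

CD = 0.0402 + 0.0687 × 0.952² = 0.1025
D = ½ρv²S·CD = ½ × 1.23 × 34.4² × 2.61 × 0.1025 = 195 N

D = 195 N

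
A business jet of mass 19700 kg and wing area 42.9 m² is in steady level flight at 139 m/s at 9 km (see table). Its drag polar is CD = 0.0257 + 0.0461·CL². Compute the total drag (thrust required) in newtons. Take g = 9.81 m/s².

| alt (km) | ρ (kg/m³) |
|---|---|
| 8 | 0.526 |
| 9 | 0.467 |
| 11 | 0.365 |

At 9 km, from the table: ρ = 0.467 kg/m³.
Weight W = mg = 19700 × 9.81 = 1.9326×10^5 N; in level flight L = W.
q = ½ρv² = ½ × 0.467 × 139² = 4511 Pa.
CL = 2W/(ρv²S) = 2×1.9326×10^5/(0.467×139²×42.9) = 0.9985.
CD = 0.0257 + 0.0461 × 0.9985² = 0.07166.
D = q·S·CD = 4511 × 42.9 × 0.07166 = 13870 N

D = 13900 N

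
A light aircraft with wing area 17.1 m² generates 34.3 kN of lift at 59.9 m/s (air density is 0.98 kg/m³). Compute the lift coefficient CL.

CL = 1.14

From L = ½ρv²S·CL, rearranging gives CL = 2L/(ρv²S).
CL = 2 × 34300 / (0.98 × 59.9² × 17.1) = 1.14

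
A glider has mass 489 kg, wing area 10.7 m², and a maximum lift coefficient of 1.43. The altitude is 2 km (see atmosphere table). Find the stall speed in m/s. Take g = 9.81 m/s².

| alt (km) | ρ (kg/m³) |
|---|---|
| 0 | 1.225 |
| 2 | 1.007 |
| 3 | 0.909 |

V_stall = 25 m/s

At 2 km, from the table: ρ = 1.007 kg/m³.
Stall occurs when L = W at CL,max. W = mg = 489 × 9.81 = 4797 N.
V_stall = √(2W/(ρ·S·CL,max)) = √(2 × 4797 / (1.007 × 10.7 × 1.43))
V_stall = √622.7 = 25 m/s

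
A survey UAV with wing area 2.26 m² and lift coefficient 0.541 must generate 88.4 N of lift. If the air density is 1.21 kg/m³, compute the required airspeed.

L = ½ρv²S·CL ⇒ v = √(2L/(ρ·S·CL))
v = √(2 × 88.4 / (1.21 × 2.26 × 0.541)) = √119.5 = 10.9 m/s

v = 10.9 m/s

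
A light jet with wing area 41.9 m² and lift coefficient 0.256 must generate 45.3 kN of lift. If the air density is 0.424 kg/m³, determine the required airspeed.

v = 141 m/s

L = ½ρv²S·CL ⇒ v = √(2L/(ρ·S·CL))
v = √(2 × 45300 / (0.424 × 41.9 × 0.256)) = √19920 = 141 m/s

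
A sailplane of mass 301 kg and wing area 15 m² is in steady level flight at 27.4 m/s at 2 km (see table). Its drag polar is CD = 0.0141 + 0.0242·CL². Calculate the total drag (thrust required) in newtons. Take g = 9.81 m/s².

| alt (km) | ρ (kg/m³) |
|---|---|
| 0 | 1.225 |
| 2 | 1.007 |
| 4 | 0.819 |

At 2 km, from the table: ρ = 1.007 kg/m³.
In steady level flight, lift balances weight: W = mg = 301 × 9.81 = 2952.8 N.
q = ½ρv² = ½ × 1.007 × 27.4² = 378 Pa.
CL = W/(q·S) = 2952.8 / (378 × 15) = 0.5208.
CD = 0.0141 + 0.0242 × 0.5208² = 0.02066.
D = q·S·CD = 378 × 15 × 0.02066 = 117.2 N

D = 117 N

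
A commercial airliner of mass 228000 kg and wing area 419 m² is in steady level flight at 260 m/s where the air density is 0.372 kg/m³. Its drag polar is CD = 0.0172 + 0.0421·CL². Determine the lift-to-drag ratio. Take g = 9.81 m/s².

L/D = 17.1

Level flight ⇒ L = W = m·g = 228000 × 9.81 = 2.2367×10^6 N.
Dynamic pressure q = 0.5 × 0.372 × 260² = 12570 Pa.
CL = 2W/(ρv²S) = 2×2.2367×10^6/(0.372×260²×419) = 0.4246.
CD = 0.0172 + 0.0421 × 0.4246² = 0.02479.
L/D = CL/CD = 0.4246 / 0.02479 = 17.1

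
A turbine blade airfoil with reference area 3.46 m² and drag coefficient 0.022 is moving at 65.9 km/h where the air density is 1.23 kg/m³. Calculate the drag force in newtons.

Convert speed: v = 65.9 km/h ÷ 3.6 = 18.31 m/s.
Dynamic pressure q = ½ρv² = ½ × 1.23 × 18.31² = 206.1 Pa.
D = q·S·CD = 206.1 × 3.46 × 0.022 = 15.7 N

D = 15.7 N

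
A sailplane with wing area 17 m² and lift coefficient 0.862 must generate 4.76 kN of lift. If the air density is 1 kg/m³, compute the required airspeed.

L = ½ρv²S·CL ⇒ v = √(2L/(ρ·S·CL))
v = √(2 × 4760 / (1 × 17 × 0.862)) = √649.7 = 25.5 m/s

v = 25.5 m/s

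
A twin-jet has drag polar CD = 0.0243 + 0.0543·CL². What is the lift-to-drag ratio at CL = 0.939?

CD = 0.0243 + 0.0543 × 0.939² = 0.07218
L/D = CL/CD = 0.939 / 0.07218 = 13

L/D = 13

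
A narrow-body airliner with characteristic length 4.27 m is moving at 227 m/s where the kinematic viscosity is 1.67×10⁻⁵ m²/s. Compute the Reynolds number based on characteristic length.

Re = v·c/ν = 227 × 4.27 / (1.67×10⁻⁵) = 5.8×10^7

Re = 5.8×10^7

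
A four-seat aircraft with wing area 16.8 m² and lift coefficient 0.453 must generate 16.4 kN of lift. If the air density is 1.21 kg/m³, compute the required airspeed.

L = ½ρv²S·CL ⇒ v = √(2L/(ρ·S·CL))
v = √(2 × 16400 / (1.21 × 16.8 × 0.453)) = √3562 = 59.7 m/s

v = 59.7 m/s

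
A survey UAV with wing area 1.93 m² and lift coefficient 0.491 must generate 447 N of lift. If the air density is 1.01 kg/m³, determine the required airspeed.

L = ½ρv²S·CL ⇒ v = √(2L/(ρ·S·CL))
v = √(2 × 447 / (1.01 × 1.93 × 0.491)) = √934.1 = 30.6 m/s

v = 30.6 m/s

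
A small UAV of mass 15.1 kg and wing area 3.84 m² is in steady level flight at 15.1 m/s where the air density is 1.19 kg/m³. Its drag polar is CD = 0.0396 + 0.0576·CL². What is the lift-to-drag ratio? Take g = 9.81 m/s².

L/D = 6.42

Level flight ⇒ L = W = m·g = 15.1 × 9.81 = 148.13 N.
q = ½ρv² = ½ × 1.19 × 15.1² = 135.7 Pa.
Required CL = L/(qS) = 148.13/(135.7·3.84) = 0.2843.
CD = 0.0396 + 0.0576 × 0.2843² = 0.04426.
L/D = CL/CD = 0.2843 / 0.04426 = 6.42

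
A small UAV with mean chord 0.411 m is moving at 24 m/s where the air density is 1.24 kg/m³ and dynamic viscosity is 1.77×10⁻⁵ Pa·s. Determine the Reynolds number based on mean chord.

Re = ρ·v·c/μ = 1.24 × 24 × 0.411 / (1.77×10⁻⁵) = 6.91×10^5

Re = 6.91×10^5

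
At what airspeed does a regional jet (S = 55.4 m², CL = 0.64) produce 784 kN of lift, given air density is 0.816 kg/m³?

v = 233 m/s

L = ½ρv²S·CL ⇒ v = √(2L/(ρ·S·CL))
v = √(2 × 7.84×10^5 / (0.816 × 55.4 × 0.64)) = √54200 = 233 m/s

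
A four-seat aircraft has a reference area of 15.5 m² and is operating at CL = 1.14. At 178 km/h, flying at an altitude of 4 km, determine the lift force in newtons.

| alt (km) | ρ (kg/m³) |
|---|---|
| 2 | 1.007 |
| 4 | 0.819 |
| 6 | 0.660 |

L = 17700 N

At 4 km, from the table: ρ = 0.819 kg/m³.
Convert speed: v = 178 km/h ÷ 3.6 = 49.44 m/s.
Dynamic pressure q = ½ρv² = ½ × 0.819 × 49.44² = 1001 Pa.
L = q·S·CL = 1001 × 15.5 × 1.14 = 17700 N ≈ 17.7 kN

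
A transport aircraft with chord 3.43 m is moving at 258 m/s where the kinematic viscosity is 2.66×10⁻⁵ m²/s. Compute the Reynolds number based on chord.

Re = v·c/ν = 258 × 3.43 / (2.66×10⁻⁵) = 3.33×10^7

Re = 3.33×10^7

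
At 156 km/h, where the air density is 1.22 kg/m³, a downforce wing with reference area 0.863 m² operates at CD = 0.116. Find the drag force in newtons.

D = 115 N

Convert speed: v = 156 km/h ÷ 3.6 = 43.33 m/s.
Dynamic pressure q = ½ρv² = ½ × 1.22 × 43.33² = 1145 Pa.
D = q·S·CD = 1145 × 0.863 × 0.116 = 115 N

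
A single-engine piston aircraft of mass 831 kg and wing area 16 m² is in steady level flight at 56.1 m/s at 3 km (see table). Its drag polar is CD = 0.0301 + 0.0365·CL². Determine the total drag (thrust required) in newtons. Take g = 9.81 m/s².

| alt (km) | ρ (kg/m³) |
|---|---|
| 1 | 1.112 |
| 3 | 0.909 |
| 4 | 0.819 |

At 3 km, from the table: ρ = 0.909 kg/m³.
Weight W = mg = 831 × 9.81 = 8152.1 N; in level flight L = W.
q = ½ρv² = ½ × 0.909 × 56.1² = 1430 Pa.
Required CL = L/(qS) = 8152.1/(1430·16) = 0.3562.
CD = 0.0301 + 0.0365 × 0.3562² = 0.03473.
D = q·S·CD = 1430 × 16 × 0.03473 = 794.9 N

D = 795 N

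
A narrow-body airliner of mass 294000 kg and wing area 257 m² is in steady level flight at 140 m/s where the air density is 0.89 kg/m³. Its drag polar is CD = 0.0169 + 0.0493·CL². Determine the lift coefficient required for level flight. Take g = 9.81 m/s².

In steady level flight, lift balances weight: W = mg = 294000 × 9.81 = 2.8841×10^6 N.
q = ½ρv² = ½ × 0.89 × 140² = 8722 Pa.
CL = W/(q·S) = 2.8841×10^6 / (8722 × 257) = 1.287.

CL = 1.29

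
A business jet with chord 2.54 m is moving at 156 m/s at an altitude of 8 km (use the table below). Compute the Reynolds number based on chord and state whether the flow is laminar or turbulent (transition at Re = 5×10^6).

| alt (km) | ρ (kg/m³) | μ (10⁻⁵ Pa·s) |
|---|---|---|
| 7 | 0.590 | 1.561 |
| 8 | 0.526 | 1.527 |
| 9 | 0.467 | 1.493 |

Re = 1.36×10^7 (turbulent)

At 8 km, from the table: ρ = 0.526 kg/m³, μ = 1.527×10⁻⁵ Pa·s.
Re = ρ·v·c/μ = 0.526 × 156 × 2.54 / (1.527×10⁻⁵) = 1.36×10^7
Since 1.36×10^7 > 5×10^6, the flow is turbulent.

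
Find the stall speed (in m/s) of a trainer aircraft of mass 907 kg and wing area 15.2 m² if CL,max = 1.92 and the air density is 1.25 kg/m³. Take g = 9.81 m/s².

Weight W = mg = 907 × 9.81 = 8898 N.
From L = ½ρV²S·CL,max = W: V_stall = √(2W/(ρSCL,max)) = √(2·8898/(1.25·15.2·1.92))
V_stall = √487.8 = 22.1 m/s

V_stall = 22.1 m/s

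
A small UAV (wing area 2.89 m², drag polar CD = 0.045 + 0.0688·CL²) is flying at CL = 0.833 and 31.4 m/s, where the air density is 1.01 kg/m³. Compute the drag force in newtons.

CD = 0.045 + 0.0688 × 0.833² = 0.09274
D = ½ρv²S·CD = ½ × 1.01 × 31.4² × 2.89 × 0.09274 = 133 N

D = 133 N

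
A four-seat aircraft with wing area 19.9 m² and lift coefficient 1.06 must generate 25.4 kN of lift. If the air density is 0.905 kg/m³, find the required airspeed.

L = ½ρv²S·CL ⇒ v = √(2L/(ρ·S·CL))
v = √(2 × 25400 / (0.905 × 19.9 × 1.06)) = √2661 = 51.6 m/s

v = 51.6 m/s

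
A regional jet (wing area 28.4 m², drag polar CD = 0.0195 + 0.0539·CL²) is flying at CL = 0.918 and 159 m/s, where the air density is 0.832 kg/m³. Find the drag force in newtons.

D = 19400 N

CD = 0.0195 + 0.0539 × 0.918² = 0.06492
D = ½ρv²S·CD = ½ × 0.832 × 159² × 28.4 × 0.06492 = 19400 N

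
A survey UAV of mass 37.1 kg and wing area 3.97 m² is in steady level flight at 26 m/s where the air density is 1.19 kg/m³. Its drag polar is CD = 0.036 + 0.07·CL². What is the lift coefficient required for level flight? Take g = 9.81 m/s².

In steady level flight, lift balances weight: W = mg = 37.1 × 9.81 = 363.95 N.
q = ½ρv² = ½ × 1.19 × 26² = 402.2 Pa.
CL = 2W/(ρv²S) = 2×363.95/(1.19×26²×3.97) = 0.2279.

CL = 0.228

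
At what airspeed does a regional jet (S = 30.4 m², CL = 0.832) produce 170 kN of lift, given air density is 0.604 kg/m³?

v = 149 m/s

L = ½ρv²S·CL ⇒ v = √(2L/(ρ·S·CL))
v = √(2 × 1.7×10^5 / (0.604 × 30.4 × 0.832)) = √22260 = 149 m/s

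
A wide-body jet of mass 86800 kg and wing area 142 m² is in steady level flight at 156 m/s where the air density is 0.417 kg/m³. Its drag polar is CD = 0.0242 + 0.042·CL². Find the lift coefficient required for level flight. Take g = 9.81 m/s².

Level flight ⇒ L = W = m·g = 86800 × 9.81 = 8.5151×10^5 N.
q = ½ρv² = ½ × 0.417 × 156² = 5074 Pa.
CL = 2W/(ρv²S) = 2×8.5151×10^5/(0.417×156²×142) = 1.182.

CL = 1.18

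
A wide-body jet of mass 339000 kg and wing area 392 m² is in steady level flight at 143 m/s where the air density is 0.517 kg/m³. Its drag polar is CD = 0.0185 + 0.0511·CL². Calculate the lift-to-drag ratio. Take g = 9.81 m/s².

L/D = 10.7

In steady level flight, lift balances weight: W = mg = 339000 × 9.81 = 3.3256×10^6 N.
q = ½ρv² = ½ × 0.517 × 143² = 5286 Pa.
CL = 2W/(ρv²S) = 2×3.3256×10^6/(0.517×143²×392) = 1.605.
CD = 0.0185 + 0.0511 × 1.605² = 0.1501.
L/D = CL/CD = 1.605 / 0.1501 = 10.7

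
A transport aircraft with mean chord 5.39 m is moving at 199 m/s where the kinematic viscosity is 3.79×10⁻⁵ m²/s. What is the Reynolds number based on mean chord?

Re = v·c/ν = 199 × 5.39 / (3.79×10⁻⁵) = 2.83×10^7

Re = 2.83×10^7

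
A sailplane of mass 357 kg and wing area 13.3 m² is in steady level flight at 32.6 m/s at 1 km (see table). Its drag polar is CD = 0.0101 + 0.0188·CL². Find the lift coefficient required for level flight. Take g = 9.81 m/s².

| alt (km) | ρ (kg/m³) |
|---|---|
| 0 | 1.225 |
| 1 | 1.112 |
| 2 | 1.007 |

CL = 0.446

At 1 km, from the table: ρ = 1.112 kg/m³.
Weight W = mg = 357 × 9.81 = 3502.2 N; in level flight L = W.
q = ½ρv² = ½ × 1.112 × 32.6² = 590.9 Pa.
CL = W/(q·S) = 3502.2 / (590.9 × 13.3) = 0.4456.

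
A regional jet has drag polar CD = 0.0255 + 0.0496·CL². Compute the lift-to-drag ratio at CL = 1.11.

L/D = 12.8

CD = 0.0255 + 0.0496 × 1.11² = 0.08661
L/D = CL/CD = 1.11 / 0.08661 = 12.8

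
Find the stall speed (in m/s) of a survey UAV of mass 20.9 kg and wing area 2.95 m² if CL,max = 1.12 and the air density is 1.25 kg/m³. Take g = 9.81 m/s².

V_stall = 9.96 m/s

Stall occurs when L = W at CL,max. W = mg = 20.9 × 9.81 = 205 N.
From L = ½ρV²S·CL,max = W: V_stall = √(2W/(ρSCL,max)) = √(2·205/(1.25·2.95·1.12))
V_stall = √99.29 = 9.96 m/s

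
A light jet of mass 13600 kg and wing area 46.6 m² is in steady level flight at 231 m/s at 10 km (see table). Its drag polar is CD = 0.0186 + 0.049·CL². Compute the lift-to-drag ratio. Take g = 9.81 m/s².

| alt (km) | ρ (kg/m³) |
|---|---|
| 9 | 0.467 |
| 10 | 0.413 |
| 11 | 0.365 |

At 10 km, from the table: ρ = 0.413 kg/m³.
Weight W = mg = 13600 × 9.81 = 1.3342×10^5 N; in level flight L = W.
q = ½ρv² = ½ × 0.413 × 231² = 11020 Pa.
Required CL = L/(qS) = 1.3342×10^5/(11020·46.6) = 0.2598.
CD = 0.0186 + 0.049 × 0.2598² = 0.02191.
L/D = CL/CD = 0.2598 / 0.02191 = 11.9

L/D = 11.9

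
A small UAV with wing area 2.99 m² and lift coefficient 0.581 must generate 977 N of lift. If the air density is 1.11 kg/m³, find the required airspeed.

L = ½ρv²S·CL ⇒ v = √(2L/(ρ·S·CL))
v = √(2 × 977 / (1.11 × 2.99 × 0.581)) = √1013 = 31.8 m/s

v = 31.8 m/s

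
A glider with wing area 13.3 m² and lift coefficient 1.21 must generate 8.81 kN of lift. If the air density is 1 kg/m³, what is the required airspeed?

v = 33.1 m/s

L = ½ρv²S·CL ⇒ v = √(2L/(ρ·S·CL))
v = √(2 × 8810 / (1 × 13.3 × 1.21)) = √1095 = 33.1 m/s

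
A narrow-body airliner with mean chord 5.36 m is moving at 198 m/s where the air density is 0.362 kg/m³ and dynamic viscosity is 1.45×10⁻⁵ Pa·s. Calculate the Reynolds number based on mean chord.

Re = ρ·v·c/μ = 0.362 × 198 × 5.36 / (1.45×10⁻⁵) = 2.65×10^7

Re = 2.65×10^7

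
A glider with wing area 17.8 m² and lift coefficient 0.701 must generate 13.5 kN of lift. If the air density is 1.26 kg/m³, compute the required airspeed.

v = 41.4 m/s

L = ½ρv²S·CL ⇒ v = √(2L/(ρ·S·CL))
v = √(2 × 13500 / (1.26 × 17.8 × 0.701)) = √1717 = 41.4 m/s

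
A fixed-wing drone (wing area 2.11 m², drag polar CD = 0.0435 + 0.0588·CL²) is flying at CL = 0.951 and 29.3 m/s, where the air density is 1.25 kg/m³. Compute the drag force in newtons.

D = 109 N

CD = 0.0435 + 0.0588 × 0.951² = 0.09668
D = ½ρv²S·CD = ½ × 1.25 × 29.3² × 2.11 × 0.09668 = 109 N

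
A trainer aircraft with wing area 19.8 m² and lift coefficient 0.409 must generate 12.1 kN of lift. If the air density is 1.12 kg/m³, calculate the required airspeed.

v = 51.7 m/s

L = ½ρv²S·CL ⇒ v = √(2L/(ρ·S·CL))
v = √(2 × 12100 / (1.12 × 19.8 × 0.409)) = √2668 = 51.7 m/s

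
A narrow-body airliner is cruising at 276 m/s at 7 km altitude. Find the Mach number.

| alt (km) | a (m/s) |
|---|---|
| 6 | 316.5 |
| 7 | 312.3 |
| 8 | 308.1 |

At 7 km, from the table: a = 312.3 m/s.
M = v/a = 276 / 312.3 = 0.884

M = 0.884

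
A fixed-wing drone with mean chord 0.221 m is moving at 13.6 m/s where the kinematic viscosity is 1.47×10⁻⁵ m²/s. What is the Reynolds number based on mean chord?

Re = v·c/ν = 13.6 × 0.221 / (1.47×10⁻⁵) = 2.04×10^5

Re = 2.04×10^5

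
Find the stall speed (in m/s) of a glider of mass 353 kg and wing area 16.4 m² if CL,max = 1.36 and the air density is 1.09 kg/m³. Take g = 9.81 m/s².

Stall occurs when L = W at CL,max. W = mg = 353 × 9.81 = 3463 N.
From L = ½ρV²S·CL,max = W: V_stall = √(2W/(ρSCL,max)) = √(2·3463/(1.09·16.4·1.36))
V_stall = √284.9 = 16.9 m/s

V_stall = 16.9 m/s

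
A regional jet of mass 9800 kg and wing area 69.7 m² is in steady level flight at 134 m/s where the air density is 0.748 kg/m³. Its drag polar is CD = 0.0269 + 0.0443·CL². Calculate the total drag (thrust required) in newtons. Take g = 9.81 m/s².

D = 13500 N

In steady level flight, lift balances weight: W = mg = 9800 × 9.81 = 96138 N.
Dynamic pressure q = 0.5 × 0.748 × 134² = 6716 Pa.
CL = 2W/(ρv²S) = 2×96138/(0.748×134²×69.7) = 0.2054.
CD = 0.0269 + 0.0443 × 0.2054² = 0.02877.
D = q·S·CD = 6716 × 69.7 × 0.02877 = 13470 N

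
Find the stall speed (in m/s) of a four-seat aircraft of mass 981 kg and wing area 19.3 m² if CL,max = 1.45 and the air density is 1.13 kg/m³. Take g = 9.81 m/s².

Weight W = mg = 981 × 9.81 = 9624 N.
V_stall = √(2W/(ρ·S·CL,max)) = √(2 × 9624 / (1.13 × 19.3 × 1.45))
V_stall = √608.6 = 24.7 m/s

V_stall = 24.7 m/s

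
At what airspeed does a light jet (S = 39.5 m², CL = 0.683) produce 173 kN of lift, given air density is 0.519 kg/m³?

v = 157 m/s

L = ½ρv²S·CL ⇒ v = √(2L/(ρ·S·CL))
v = √(2 × 1.73×10^5 / (0.519 × 39.5 × 0.683)) = √24710 = 157 m/s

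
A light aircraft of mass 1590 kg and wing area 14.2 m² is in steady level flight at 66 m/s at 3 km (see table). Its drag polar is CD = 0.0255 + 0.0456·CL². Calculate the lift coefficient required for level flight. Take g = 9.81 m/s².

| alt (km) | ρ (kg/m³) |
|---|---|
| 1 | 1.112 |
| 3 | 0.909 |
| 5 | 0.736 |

CL = 0.555

At 3 km, from the table: ρ = 0.909 kg/m³.
In steady level flight, lift balances weight: W = mg = 1590 × 9.81 = 15598 N.
Dynamic pressure q = 0.5 × 0.909 × 66² = 1980 Pa.
Required CL = L/(qS) = 15598/(1980·14.2) = 0.5548.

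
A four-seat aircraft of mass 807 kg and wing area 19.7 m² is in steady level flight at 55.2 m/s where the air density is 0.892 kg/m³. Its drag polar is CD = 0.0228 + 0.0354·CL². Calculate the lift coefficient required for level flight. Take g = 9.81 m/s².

Weight W = mg = 807 × 9.81 = 7916.7 N; in level flight L = W.
q = ½ρv² = ½ × 0.892 × 55.2² = 1359 Pa.
CL = W/(q·S) = 7916.7 / (1359 × 19.7) = 0.2957.

CL = 0.296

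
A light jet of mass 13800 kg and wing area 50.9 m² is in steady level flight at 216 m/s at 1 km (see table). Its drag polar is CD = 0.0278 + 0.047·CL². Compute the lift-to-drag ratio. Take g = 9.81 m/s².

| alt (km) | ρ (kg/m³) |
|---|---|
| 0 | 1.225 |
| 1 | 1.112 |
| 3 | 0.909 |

L/D = 3.62

At 1 km, from the table: ρ = 1.112 kg/m³.
Weight W = mg = 13800 × 9.81 = 1.3538×10^5 N; in level flight L = W.
q = ½ρv² = ½ × 1.112 × 216² = 25940 Pa.
Required CL = L/(qS) = 1.3538×10^5/(25940·50.9) = 0.1025.
CD = 0.0278 + 0.047 × 0.1025² = 0.02829.
L/D = CL/CD = 0.1025 / 0.02829 = 3.62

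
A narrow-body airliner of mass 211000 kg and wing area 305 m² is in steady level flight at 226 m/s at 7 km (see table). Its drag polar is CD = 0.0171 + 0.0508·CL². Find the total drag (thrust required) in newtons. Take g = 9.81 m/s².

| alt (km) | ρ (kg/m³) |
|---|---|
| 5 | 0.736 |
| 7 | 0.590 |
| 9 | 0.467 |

D = 1.26×10^5 N

At 7 km, from the table: ρ = 0.590 kg/m³.
Weight W = mg = 211000 × 9.81 = 2.0699×10^6 N; in level flight L = W.
Dynamic pressure q = 0.5 × 0.59 × 226² = 15070 Pa.
CL = 2W/(ρv²S) = 2×2.0699×10^6/(0.59×226²×305) = 0.4504.
CD = 0.0171 + 0.0508 × 0.4504² = 0.02741.
D = q·S·CD = 15070 × 305 × 0.02741 = 1.259×10^5 N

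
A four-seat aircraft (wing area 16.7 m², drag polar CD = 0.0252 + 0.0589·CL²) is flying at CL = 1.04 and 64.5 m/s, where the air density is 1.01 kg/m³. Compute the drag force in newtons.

D = 3120 N

CD = 0.0252 + 0.0589 × 1.04² = 0.08891
D = ½ρv²S·CD = ½ × 1.01 × 64.5² × 16.7 × 0.08891 = 3120 N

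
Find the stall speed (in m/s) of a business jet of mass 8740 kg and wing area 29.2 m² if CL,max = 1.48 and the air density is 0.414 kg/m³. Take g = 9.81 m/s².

Weight W = mg = 8740 × 9.81 = 85740 N.
From L = ½ρV²S·CL,max = W: V_stall = √(2W/(ρSCL,max)) = √(2·85740/(0.414·29.2·1.48))
V_stall = √9584 = 97.9 m/s

V_stall = 97.9 m/s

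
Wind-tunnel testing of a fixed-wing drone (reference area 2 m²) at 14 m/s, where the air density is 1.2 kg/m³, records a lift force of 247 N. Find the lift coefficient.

CL = 1.05

From L = ½ρv²S·CL, rearranging gives CL = 2L/(ρv²S).
CL = 2 × 247 / (1.2 × 14² × 2) = 1.05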